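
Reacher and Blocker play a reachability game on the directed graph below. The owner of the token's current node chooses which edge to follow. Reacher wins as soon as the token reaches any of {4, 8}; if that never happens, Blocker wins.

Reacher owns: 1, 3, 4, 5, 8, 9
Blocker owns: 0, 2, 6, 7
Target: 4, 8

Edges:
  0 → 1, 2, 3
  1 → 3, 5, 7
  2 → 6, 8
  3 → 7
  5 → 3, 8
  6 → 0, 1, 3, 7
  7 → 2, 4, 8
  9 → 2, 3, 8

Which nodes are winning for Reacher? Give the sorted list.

A0 = {4, 8}
A1: add {5, 9} — 5 (Reacher) has 5→8; 9 (Reacher) has 9→8.
A2: add {1} — 1 (Reacher) has 1→5.
A3 = A2; e.g. 0 (Blocker) can still go to 2. Fixed point.
Reacher's winning region = {1, 4, 5, 8, 9}.

1, 4, 5, 8, 9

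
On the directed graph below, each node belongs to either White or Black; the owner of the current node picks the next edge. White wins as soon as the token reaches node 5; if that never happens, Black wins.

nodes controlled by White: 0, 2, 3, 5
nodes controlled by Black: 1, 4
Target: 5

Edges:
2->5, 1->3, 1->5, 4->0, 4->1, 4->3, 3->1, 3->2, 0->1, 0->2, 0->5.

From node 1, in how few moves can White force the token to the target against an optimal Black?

A0 = {5}
A1: add {0, 2} — 0 (White) has 0→5; 2 (White) has 2→5.
A2: add {3} — 3 (White) has 3→2.
A3: add {1} — 1 (Black): all of {3, 5} already in.
1 enters the attractor at level 3, so White can force the target in 3 moves from there.

3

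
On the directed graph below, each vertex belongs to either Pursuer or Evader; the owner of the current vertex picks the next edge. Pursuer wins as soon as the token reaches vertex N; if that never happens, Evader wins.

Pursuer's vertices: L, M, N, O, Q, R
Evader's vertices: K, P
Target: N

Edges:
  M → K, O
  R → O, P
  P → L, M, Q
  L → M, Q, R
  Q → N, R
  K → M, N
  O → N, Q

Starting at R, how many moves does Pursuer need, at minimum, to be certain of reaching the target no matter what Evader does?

A0 = {N}
A1: add {O, Q} — O (Pursuer) has O→N; Q (Pursuer) has Q→N.
A2: add {L, M, R} — L (Pursuer) has L→Q; M (Pursuer) has M→O; R (Pursuer) has R→O.
R enters the attractor at level 2, so Pursuer can force the target in 2 moves from there.

2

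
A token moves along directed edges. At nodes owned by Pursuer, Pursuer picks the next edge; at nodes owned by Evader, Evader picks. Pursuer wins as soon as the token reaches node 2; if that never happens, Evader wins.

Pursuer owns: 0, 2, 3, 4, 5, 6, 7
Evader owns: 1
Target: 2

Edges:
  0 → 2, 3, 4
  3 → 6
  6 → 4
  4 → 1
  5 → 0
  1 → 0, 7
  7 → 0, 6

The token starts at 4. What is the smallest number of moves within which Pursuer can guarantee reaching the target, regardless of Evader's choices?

4

A0 = {2}
A1: add {0} — 0 (Pursuer) has 0→2.
A2: add {5, 7} — 5 (Pursuer) has 5→0; 7 (Pursuer) has 7→0.
A3: add {1} — 1 (Evader): all of {0, 7} already in.
A4: add {4} — 4 (Pursuer) has 4→1.
4 enters the attractor at level 4, so Pursuer can force the target in 4 moves from there.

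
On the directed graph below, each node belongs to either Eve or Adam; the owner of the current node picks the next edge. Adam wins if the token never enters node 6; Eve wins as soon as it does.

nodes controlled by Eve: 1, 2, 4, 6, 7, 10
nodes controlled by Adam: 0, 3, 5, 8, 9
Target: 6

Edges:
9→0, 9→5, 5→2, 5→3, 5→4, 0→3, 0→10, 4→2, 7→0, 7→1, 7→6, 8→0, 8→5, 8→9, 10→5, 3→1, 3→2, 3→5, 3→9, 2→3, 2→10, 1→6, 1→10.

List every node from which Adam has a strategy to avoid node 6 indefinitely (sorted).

A0 = {6}
A1: add {1, 7} — 1 (Eve) has 1→6; 7 (Eve) has 7→6.
A2 = A1; e.g. 0 (Adam) can still go to 3. Fixed point.
Eve's attractor = {1, 6, 7}; Adam avoids the target exactly from the complement.

0, 2, 3, 4, 5, 8, 9, 10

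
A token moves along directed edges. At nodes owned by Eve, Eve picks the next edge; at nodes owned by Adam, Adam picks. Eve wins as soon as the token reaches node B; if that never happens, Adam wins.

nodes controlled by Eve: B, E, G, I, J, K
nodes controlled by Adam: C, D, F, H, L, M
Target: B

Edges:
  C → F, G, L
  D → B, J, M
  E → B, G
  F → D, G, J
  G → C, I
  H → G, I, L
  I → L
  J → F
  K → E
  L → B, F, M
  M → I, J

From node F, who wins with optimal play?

A0 = {B}
A1: add {E} — E (Eve) has E→B.
A2: add {K} — K (Eve) has K→E.
A3 = A2; e.g. C (Adam) can still go to F. Fixed point.
F never enters the attractor, so Adam can avoid the target forever.

Adam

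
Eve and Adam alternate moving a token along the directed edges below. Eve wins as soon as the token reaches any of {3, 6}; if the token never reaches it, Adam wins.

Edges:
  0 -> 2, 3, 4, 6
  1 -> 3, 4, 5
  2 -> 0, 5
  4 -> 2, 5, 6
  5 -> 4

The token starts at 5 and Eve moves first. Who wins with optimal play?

Adam

Track states (vertex, player-to-move).
A0 = {(3,Eve), (3,Adam), (6,Eve), (6,Adam)}
A1: add {(0,Eve), (1,Eve), (4,Eve)}.
A2: add {(5,Adam)}.
A3: add {(2,Eve)}.
A4: add {(0,Adam)}.
A5 = A4; e.g. (1,Adam) stays out. (5,Eve) never enters ⇒ Adam avoids the target.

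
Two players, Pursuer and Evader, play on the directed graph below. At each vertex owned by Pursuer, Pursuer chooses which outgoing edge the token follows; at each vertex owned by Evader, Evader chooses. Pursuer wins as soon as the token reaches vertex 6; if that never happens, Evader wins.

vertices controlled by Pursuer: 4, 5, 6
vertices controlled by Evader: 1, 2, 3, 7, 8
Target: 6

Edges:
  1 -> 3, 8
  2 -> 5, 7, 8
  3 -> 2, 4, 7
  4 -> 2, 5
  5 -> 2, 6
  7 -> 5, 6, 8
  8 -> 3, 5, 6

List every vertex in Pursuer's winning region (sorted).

4, 5, 6

A0 = {6}
A1: add {5} — 5 (Pursuer) has 5→6.
A2: add {4} — 4 (Pursuer) has 4→5.
A3 = A2; e.g. 1 (Evader) can still go to 3. Fixed point.
Pursuer's winning region = {4, 5, 6}.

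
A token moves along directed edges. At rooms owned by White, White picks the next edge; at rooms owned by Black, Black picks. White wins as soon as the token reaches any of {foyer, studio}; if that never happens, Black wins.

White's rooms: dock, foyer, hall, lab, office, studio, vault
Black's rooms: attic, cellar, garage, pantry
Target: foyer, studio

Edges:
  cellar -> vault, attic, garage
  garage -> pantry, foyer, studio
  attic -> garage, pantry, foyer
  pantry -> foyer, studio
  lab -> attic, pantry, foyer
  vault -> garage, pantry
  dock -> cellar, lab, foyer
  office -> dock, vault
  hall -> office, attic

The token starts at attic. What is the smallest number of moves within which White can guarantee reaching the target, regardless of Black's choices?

A0 = {foyer, studio}
A1: add {dock, lab, pantry} — dock (White) has dock→foyer; lab (White) has lab→foyer; pantry (Black): all of {foyer, studio} already in.
A2: add {garage, office, vault} — office (White) has office→dock; vault (White) has vault→pantry; garage (Black): all of {pantry, foyer, studio} already in.
A3: add {attic, hall} — hall (White) has hall→office; attic (Black): all of {garage, pantry, foyer} already in.
attic enters the attractor at level 3, so White can force the target in 3 moves from there.

3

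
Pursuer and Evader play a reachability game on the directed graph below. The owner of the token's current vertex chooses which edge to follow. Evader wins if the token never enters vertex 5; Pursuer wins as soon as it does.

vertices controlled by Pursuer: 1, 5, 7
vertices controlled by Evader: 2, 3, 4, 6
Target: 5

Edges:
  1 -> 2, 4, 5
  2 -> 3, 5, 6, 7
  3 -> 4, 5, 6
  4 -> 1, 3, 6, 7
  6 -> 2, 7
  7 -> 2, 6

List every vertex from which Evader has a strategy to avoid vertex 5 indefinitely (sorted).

2, 3, 4, 6, 7

A0 = {5}
A1: add {1} — 1 (Pursuer) has 1→5.
A2 = A1; e.g. 2 (Evader) can still go to 3. Fixed point.
Pursuer's attractor = {1, 5}; Evader avoids the target exactly from the complement.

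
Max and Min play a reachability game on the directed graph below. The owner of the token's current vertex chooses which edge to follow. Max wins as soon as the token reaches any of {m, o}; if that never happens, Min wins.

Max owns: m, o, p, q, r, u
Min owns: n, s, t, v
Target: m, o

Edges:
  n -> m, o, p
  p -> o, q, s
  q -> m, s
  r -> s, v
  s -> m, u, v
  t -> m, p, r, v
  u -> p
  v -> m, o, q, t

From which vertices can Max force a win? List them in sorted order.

m, n, o, p, q, u

A0 = {m, o}
A1: add {p, q} — p (Max) has p→o; q (Max) has q→m.
A2: add {n, u} — n (Min): all of {m, o, p} already in; u (Max) has u→p.
A3 = A2; e.g. r (Max) has no edge into A2. Fixed point.
Max's winning region = {m, n, o, p, q, u}.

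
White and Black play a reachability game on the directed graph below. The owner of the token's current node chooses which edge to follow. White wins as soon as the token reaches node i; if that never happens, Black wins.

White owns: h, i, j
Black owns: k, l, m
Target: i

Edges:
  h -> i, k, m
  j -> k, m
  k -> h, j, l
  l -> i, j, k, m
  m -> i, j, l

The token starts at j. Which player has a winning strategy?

Black

A0 = {i}
A1: add {h} — h (White) has h→i.
A2 = A1; e.g. j (White) has no edge into A1. Fixed point.
j never enters the attractor, so Black can avoid the target forever.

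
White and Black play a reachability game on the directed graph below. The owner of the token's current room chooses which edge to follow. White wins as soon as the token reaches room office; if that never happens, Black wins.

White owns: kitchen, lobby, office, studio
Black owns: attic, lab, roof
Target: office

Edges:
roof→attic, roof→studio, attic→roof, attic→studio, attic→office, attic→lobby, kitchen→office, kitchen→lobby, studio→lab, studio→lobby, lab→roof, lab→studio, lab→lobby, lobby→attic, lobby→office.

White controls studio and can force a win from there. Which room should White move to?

A0 = {office}
A1: add {kitchen, lobby} — kitchen (White) has kitchen→office; lobby (White) has lobby→office.
A2: add {studio} — studio (White) has studio→lobby.
A3 = A2; e.g. roof (Black) can still go to attic. Fixed point.
From studio, successor lobby is in the attractor (rank 1); the other successor lab is not.

lobby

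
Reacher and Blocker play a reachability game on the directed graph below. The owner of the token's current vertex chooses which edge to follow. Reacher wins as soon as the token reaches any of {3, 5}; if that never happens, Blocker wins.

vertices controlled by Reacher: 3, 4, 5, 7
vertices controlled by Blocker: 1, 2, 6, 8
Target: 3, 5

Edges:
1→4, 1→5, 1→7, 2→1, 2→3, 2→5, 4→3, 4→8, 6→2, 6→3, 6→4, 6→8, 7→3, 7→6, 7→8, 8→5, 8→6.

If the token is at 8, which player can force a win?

Blocker

A0 = {3, 5}
A1: add {4, 7} — 4 (Reacher) has 4→3; 7 (Reacher) has 7→3.
A2: add {1} — 1 (Blocker): all of {4, 5, 7} already in.
A3: add {2} — 2 (Blocker): all of {1, 3, 5} already in.
A4 = A3; e.g. 6 (Blocker) can still go to 8. Fixed point.
8 never enters the attractor, so Blocker can avoid the target forever.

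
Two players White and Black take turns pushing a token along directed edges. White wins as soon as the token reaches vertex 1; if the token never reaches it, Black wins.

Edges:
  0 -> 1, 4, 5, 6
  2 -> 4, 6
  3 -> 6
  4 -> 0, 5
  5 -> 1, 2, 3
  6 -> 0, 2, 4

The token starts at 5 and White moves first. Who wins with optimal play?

White

Track states (vertex, player-to-move).
A0 = {(1,White), (1,Black)}
A1: add {(0,White), (5,White)}.
(5,White) ∈ A1 ⇒ White forces the target.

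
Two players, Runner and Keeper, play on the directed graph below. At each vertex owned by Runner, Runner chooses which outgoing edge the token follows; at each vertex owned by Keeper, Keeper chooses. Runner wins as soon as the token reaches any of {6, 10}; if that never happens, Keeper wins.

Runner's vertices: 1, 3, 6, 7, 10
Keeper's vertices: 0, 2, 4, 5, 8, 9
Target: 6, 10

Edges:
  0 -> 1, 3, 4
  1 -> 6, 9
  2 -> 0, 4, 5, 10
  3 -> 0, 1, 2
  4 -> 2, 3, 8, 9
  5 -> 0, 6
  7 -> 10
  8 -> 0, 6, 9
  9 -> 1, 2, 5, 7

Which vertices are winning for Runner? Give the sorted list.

1, 3, 6, 7, 10

A0 = {6, 10}
A1: add {1, 7} — 1 (Runner) has 1→6; 7 (Runner) has 7→10.
A2: add {3} — 3 (Runner) has 3→1.
A3 = A2; e.g. 0 (Keeper) can still go to 4. Fixed point.
Runner's winning region = {1, 3, 6, 7, 10}.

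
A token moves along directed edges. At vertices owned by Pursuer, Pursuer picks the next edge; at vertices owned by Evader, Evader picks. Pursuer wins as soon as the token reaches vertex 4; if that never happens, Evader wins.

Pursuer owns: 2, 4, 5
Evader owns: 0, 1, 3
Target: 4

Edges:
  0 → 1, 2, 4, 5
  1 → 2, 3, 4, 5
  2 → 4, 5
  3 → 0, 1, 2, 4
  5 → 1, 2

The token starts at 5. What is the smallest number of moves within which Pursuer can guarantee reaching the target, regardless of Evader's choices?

A0 = {4}
A1: add {2} — 2 (Pursuer) has 2→4.
A2: add {5} — 5 (Pursuer) has 5→2.
A3 = A2; e.g. 0 (Evader) can still go to 1. Fixed point.
5 enters the attractor at level 2, so Pursuer can force the target in 2 moves from there.

2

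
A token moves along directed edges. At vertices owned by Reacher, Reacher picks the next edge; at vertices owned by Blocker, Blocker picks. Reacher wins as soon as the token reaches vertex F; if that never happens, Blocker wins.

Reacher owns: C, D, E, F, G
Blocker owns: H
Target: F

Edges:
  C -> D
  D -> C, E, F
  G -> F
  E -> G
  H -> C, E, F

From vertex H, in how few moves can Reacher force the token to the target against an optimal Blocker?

3

A0 = {F}
A1: add {D, G} — D (Reacher) has D→F; G (Reacher) has G→F.
A2: add {C, E} — C (Reacher) has C→D; E (Reacher) has E→G.
A3: add {H} — H (Blocker): all of {C, E, F} already in.
A3 = all vertices. Fixed point.
H enters the attractor at level 3, so Reacher can force the target in 3 moves from there.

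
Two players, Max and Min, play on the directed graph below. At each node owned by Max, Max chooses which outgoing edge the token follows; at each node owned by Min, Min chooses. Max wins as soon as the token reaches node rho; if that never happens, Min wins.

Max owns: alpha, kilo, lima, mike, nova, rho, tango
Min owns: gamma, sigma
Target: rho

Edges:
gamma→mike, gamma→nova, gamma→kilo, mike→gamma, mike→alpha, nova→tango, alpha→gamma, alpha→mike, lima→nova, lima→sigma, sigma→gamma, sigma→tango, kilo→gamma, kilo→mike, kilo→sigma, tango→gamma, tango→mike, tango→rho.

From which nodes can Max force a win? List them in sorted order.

lima, nova, rho, tango

A0 = {rho}
A1: add {tango} — tango (Max) has tango→rho.
A2: add {nova} — nova (Max) has nova→tango.
A3: add {lima} — lima (Max) has lima→nova.
A4 = A3; e.g. gamma (Min) can still go to mike. Fixed point.
Max's winning region = {lima, nova, rho, tango}.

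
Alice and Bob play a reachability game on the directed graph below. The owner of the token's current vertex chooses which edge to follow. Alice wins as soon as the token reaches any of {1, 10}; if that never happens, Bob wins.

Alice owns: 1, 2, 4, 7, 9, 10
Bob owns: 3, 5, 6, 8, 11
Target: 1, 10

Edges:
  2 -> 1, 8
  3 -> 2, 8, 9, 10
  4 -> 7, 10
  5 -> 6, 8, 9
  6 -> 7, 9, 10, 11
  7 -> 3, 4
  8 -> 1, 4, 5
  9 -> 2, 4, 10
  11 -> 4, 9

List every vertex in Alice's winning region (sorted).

A0 = {1, 10}
A1: add {2, 4, 9} — 2 (Alice) has 2→1; 4 (Alice) has 4→10; 9 (Alice) has 9→10.
A2: add {7, 11} — 7 (Alice) has 7→4; 11 (Bob): all of {4, 9} already in.
A3: add {6} — 6 (Bob): all of {7, 9, 10, 11} already in.
A4 = A3; e.g. 3 (Bob) can still go to 8. Fixed point.
Alice's winning region = {1, 2, 4, 6, 7, 9, 10, 11}.

1, 2, 4, 6, 7, 9, 10, 11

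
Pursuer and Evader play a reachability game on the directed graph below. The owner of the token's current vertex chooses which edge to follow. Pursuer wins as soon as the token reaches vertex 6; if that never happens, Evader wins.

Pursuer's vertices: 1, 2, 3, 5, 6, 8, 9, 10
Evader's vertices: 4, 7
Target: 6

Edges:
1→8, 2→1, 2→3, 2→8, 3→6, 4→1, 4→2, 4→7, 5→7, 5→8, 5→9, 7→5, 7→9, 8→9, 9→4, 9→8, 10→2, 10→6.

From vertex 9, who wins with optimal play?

A0 = {6}
A1: add {3, 10} — 3 (Pursuer) has 3→6; 10 (Pursuer) has 10→6.
A2: add {2} — 2 (Pursuer) has 2→3.
A3 = A2; e.g. 1 (Pursuer) has no edge into A2. Fixed point.
9 never enters the attractor, so Evader can avoid the target forever.

Evader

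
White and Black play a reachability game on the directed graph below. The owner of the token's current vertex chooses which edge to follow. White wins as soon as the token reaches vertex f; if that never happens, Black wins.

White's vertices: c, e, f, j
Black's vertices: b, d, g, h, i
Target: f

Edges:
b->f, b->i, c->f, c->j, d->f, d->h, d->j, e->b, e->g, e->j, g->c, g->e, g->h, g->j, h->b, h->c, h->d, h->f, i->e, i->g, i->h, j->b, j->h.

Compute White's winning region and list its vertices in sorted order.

A0 = {f}
A1: add {c} — c (White) has c→f.
A2 = A1; e.g. b (Black) can still go to i. Fixed point.
White's winning region = {c, f}.

c, f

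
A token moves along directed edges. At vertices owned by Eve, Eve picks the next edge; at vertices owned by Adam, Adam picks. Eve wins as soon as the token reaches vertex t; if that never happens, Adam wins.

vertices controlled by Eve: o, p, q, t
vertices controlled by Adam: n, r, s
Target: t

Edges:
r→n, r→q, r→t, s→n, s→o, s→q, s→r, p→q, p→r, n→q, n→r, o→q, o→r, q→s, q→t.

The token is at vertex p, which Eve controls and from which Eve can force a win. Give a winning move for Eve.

A0 = {t}
A1: add {q} — q (Eve) has q→t.
A2: add {o, p} — o (Eve) has o→q; p (Eve) has p→q.
A3 = A2; e.g. n (Adam) can still go to r. Fixed point.
From p, successor q is in the attractor (rank 1); the other successor r is not.

q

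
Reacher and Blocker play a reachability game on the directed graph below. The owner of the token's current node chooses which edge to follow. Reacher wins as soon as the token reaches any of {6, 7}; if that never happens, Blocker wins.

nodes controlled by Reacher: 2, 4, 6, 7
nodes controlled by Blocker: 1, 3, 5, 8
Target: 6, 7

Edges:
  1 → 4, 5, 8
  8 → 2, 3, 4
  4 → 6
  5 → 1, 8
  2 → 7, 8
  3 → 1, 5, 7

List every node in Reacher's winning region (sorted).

A0 = {6, 7}
A1: add {2, 4} — 2 (Reacher) has 2→7; 4 (Reacher) has 4→6.
A2 = A1; e.g. 1 (Blocker) can still go to 5. Fixed point.
Reacher's winning region = {2, 4, 6, 7}.

2, 4, 6, 7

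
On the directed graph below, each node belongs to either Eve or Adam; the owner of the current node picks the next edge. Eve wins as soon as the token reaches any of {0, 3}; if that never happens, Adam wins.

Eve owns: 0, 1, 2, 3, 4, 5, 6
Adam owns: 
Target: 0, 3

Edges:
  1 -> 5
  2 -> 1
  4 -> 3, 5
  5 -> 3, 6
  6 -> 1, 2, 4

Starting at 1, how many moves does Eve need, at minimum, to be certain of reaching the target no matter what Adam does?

2

A0 = {0, 3}
A1: add {4, 5} — 4 (Eve) has 4→3; 5 (Eve) has 5→3.
A2: add {1, 6} — 1 (Eve) has 1→5; 6 (Eve) has 6→4.
1 enters the attractor at level 2, so Eve can force the target in 2 moves from there.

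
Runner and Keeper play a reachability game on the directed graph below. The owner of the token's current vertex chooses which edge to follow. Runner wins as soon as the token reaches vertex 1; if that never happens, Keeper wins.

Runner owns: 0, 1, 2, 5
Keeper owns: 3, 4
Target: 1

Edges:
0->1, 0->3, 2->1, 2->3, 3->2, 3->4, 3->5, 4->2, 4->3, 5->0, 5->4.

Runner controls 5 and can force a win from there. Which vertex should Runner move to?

0

A0 = {1}
A1: add {0, 2} — 0 (Runner) has 0→1; 2 (Runner) has 2→1.
A2: add {5} — 5 (Runner) has 5→0.
A3 = A2; e.g. 3 (Keeper) can still go to 4. Fixed point.
From 5, successor 0 is in the attractor (rank 1); the other successor 4 is not.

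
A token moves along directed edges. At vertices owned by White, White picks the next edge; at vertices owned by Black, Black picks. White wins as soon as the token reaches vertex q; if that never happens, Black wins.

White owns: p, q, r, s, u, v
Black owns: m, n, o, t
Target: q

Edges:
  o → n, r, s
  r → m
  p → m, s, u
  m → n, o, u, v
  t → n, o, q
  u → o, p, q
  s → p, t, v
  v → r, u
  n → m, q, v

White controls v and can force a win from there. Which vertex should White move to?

u

A0 = {q}
A1: add {u} — u (White) has u→q.
A2: add {p, v} — p (White) has p→u; v (White) has v→u.
A3: add {s} — s (White) has s→p.
A4 = A3; e.g. m (Black) can still go to n. Fixed point.
From v, successor u is in the attractor (rank 1); the other successor r is not.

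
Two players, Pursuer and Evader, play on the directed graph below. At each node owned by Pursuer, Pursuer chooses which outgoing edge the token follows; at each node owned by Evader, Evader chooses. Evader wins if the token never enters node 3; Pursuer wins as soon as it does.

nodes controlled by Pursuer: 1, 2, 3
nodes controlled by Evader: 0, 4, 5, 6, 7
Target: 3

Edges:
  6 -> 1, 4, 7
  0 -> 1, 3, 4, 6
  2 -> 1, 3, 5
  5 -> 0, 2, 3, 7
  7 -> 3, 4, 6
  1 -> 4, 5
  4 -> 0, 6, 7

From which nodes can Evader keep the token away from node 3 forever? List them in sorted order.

A0 = {3}
A1: add {2} — 2 (Pursuer) has 2→3.
A2 = A1; e.g. 0 (Evader) can still go to 1. Fixed point.
Pursuer's attractor = {2, 3}; Evader avoids the target exactly from the complement.

0, 1, 4, 5, 6, 7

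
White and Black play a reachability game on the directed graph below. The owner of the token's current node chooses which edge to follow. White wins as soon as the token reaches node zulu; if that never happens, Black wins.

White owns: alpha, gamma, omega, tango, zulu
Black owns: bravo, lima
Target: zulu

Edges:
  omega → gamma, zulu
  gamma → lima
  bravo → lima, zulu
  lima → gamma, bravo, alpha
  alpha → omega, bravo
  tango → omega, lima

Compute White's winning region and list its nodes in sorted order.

alpha, omega, tango, zulu

A0 = {zulu}
A1: add {omega} — omega (White) has omega→zulu.
A2: add {alpha, tango} — alpha (White) has alpha→omega; tango (White) has tango→omega.
A3 = A2; e.g. gamma (White) has no edge into A2. Fixed point.
White's winning region = {alpha, omega, tango, zulu}.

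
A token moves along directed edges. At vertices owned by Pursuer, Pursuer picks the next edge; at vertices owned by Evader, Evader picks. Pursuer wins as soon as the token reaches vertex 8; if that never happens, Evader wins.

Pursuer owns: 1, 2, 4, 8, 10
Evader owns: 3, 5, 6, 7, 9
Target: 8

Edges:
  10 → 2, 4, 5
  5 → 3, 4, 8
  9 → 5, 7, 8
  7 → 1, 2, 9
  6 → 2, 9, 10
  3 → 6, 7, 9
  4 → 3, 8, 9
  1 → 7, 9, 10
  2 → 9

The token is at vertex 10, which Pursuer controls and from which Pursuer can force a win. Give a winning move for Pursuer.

A0 = {8}
A1: add {4} — 4 (Pursuer) has 4→8.
A2: add {10} — 10 (Pursuer) has 10→4.
A3: add {1} — 1 (Pursuer) has 1→10.
A4 = A3; e.g. 2 (Pursuer) has no edge into A3. Fixed point.
From 10, successor 4 is in the attractor (rank 1); the other successors 2, 5 are not.

4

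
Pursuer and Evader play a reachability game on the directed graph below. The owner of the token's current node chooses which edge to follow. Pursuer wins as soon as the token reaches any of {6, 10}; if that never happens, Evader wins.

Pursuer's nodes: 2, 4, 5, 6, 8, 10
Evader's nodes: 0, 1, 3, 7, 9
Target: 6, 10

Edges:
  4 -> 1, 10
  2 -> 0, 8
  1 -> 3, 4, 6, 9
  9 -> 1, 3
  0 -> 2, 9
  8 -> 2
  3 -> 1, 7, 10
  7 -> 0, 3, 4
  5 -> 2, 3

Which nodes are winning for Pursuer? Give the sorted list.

4, 6, 10

A0 = {6, 10}
A1: add {4} — 4 (Pursuer) has 4→10.
A2 = A1; e.g. 0 (Evader) can still go to 2. Fixed point.
Pursuer's winning region = {4, 6, 10}.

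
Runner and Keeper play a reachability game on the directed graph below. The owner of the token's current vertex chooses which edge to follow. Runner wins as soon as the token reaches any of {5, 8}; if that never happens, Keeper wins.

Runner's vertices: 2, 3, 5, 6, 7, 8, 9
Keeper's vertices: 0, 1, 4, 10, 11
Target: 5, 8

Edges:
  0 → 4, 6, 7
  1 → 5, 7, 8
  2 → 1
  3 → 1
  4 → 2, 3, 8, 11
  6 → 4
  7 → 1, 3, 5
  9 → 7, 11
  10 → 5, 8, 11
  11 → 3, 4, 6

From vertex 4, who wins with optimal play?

A0 = {5, 8}
A1: add {7} — 7 (Runner) has 7→5.
A2: add {1, 9} — 1 (Keeper): all of {5, 7, 8} already in; 9 (Runner) has 9→7.
A3: add {2, 3} — 2 (Runner) has 2→1; 3 (Runner) has 3→1.
A4 = A3; e.g. 0 (Keeper) can still go to 4. Fixed point.
4 never enters the attractor, so Keeper can avoid the target forever.

Keeper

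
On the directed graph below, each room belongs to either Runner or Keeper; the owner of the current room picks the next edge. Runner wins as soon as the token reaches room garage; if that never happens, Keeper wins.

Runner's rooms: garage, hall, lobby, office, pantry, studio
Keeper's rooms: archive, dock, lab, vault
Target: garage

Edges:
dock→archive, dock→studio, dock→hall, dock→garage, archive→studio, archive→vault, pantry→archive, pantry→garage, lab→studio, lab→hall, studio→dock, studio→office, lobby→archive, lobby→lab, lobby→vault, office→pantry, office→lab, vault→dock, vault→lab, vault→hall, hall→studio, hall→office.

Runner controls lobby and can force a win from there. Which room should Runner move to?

lab

A0 = {garage}
A1: add {pantry} — pantry (Runner) has pantry→garage.
A2: add {office} — office (Runner) has office→pantry.
A3: add {hall, studio} — studio (Runner) has studio→office; hall (Runner) has hall→office.
A4: add {lab} — lab (Keeper): all of {studio, hall} already in.
A5: add {lobby} — lobby (Runner) has lobby→lab.
A6 = A5; e.g. dock (Keeper) can still go to archive. Fixed point.
From lobby, successor lab is in the attractor (rank 4); the other successors archive, vault are not.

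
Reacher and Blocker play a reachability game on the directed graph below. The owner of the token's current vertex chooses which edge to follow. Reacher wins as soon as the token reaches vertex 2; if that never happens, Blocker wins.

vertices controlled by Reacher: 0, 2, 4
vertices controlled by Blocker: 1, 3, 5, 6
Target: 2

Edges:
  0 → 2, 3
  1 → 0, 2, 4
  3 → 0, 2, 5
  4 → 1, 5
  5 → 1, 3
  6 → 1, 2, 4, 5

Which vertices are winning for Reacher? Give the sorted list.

0, 2

A0 = {2}
A1: add {0} — 0 (Reacher) has 0→2.
A2 = A1; e.g. 1 (Blocker) can still go to 4. Fixed point.
Reacher's winning region = {0, 2}.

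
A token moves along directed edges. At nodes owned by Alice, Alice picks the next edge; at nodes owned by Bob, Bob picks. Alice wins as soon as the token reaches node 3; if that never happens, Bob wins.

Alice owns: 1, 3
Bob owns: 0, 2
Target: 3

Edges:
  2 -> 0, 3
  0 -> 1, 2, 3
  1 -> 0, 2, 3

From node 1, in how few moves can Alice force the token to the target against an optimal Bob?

A0 = {3}
A1: add {1} — 1 (Alice) has 1→3.
A2 = A1; e.g. 0 (Bob) can still go to 2. Fixed point.
1 enters the attractor at level 1, so Alice can force the target in 1 move from there.

1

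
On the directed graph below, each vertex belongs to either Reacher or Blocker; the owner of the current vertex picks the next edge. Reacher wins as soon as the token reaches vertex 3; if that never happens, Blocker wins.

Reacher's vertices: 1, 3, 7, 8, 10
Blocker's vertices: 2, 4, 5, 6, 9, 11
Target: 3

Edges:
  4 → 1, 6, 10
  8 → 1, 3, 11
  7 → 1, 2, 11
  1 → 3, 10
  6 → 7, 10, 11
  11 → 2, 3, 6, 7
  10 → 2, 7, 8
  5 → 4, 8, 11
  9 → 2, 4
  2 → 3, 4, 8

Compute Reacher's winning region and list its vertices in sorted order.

A0 = {3}
A1: add {1, 8} — 1 (Reacher) has 1→3; 8 (Reacher) has 8→3.
A2: add {7, 10} — 7 (Reacher) has 7→1; 10 (Reacher) has 10→8.
A3 = A2; e.g. 2 (Blocker) can still go to 4. Fixed point.
Reacher's winning region = {1, 3, 7, 8, 10}.

1, 3, 7, 8, 10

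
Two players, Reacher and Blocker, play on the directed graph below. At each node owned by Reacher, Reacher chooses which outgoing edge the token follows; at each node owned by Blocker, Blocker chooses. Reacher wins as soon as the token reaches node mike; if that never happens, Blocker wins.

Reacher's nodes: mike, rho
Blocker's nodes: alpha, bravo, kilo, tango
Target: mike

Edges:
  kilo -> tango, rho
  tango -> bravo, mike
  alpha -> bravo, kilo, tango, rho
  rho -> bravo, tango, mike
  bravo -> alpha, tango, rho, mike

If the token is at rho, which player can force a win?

Reacher

A0 = {mike}
A1: add {rho} — rho (Reacher) has rho→mike.
A2 = A1; e.g. bravo (Blocker) can still go to alpha. Fixed point.
rho ∈ A1, so Reacher can force the target.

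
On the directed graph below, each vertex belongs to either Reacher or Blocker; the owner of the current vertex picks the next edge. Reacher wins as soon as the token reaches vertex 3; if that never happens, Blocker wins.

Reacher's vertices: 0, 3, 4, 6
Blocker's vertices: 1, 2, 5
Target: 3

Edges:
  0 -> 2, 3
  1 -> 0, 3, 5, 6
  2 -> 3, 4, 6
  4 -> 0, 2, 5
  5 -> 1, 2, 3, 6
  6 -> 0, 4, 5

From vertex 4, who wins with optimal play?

Reacher

A0 = {3}
A1: add {0} — 0 (Reacher) has 0→3.
A2: add {4, 6} — 4 (Reacher) has 4→0; 6 (Reacher) has 6→0.
4 ∈ A2, so Reacher can force the target.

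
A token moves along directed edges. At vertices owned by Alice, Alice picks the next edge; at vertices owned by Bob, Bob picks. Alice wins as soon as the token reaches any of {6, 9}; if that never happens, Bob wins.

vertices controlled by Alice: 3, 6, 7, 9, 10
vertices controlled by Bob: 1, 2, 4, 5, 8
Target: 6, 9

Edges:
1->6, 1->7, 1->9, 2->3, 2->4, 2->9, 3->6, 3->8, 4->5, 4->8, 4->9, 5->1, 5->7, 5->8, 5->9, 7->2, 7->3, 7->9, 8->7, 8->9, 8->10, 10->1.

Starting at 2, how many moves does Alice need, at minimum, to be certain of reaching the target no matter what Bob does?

A0 = {6, 9}
A1: add {3, 7} — 3 (Alice) has 3→6; 7 (Alice) has 7→9.
A2: add {1} — 1 (Bob): all of {6, 7, 9} already in.
A3: add {10} — 10 (Alice) has 10→1.
A4: add {8} — 8 (Bob): all of {7, 9, 10} already in.
A5: add {5} — 5 (Bob): all of {1, 7, 8, 9} already in.
A6: add {4} — 4 (Bob): all of {5, 8, 9} already in.
A7: add {2} — 2 (Bob): all of {3, 4, 9} already in.
A7 = all vertices. Fixed point.
2 enters the attractor at level 7, so Alice can force the target in 7 moves from there.

7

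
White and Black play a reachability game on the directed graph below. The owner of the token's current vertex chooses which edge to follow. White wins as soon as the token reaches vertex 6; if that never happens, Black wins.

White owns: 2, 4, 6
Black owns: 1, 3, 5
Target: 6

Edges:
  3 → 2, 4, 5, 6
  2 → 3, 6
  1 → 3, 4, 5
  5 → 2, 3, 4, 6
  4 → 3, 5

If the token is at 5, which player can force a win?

A0 = {6}
A1: add {2} — 2 (White) has 2→6.
A2 = A1; e.g. 1 (Black) can still go to 3. Fixed point.
5 never enters the attractor, so Black can avoid the target forever.

Black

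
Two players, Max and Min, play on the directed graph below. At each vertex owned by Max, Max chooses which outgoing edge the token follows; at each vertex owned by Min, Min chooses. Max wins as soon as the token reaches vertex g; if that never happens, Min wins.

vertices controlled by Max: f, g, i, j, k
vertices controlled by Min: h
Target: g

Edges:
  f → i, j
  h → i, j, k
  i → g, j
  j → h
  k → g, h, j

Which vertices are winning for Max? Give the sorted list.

f, g, i, k

A0 = {g}
A1: add {i, k} — i (Max) has i→g; k (Max) has k→g.
A2: add {f} — f (Max) has f→i.
A3 = A2; e.g. h (Min) can still go to j. Fixed point.
Max's winning region = {f, g, i, k}.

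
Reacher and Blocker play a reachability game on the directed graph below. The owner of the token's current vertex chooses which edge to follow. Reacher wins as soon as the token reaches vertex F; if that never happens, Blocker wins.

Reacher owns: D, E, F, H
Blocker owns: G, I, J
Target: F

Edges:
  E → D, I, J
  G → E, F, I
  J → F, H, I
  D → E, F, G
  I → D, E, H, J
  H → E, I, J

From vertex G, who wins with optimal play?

A0 = {F}
A1: add {D} — D (Reacher) has D→F.
A2: add {E} — E (Reacher) has E→D.
A3: add {H} — H (Reacher) has H→E.
A4 = A3; e.g. G (Blocker) can still go to I. Fixed point.
G never enters the attractor, so Blocker can avoid the target forever.

Blocker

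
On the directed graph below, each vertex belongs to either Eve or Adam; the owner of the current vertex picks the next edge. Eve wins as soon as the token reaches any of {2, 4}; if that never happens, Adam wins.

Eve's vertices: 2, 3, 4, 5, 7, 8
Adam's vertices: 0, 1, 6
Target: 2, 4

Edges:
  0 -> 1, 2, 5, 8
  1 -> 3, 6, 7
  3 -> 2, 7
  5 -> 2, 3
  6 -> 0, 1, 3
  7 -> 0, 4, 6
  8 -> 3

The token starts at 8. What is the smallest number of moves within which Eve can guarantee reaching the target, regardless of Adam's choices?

2

A0 = {2, 4}
A1: add {3, 5, 7} — 3 (Eve) has 3→2; 5 (Eve) has 5→2; 7 (Eve) has 7→4.
A2: add {8} — 8 (Eve) has 8→3.
A3 = A2; e.g. 0 (Adam) can still go to 1. Fixed point.
8 enters the attractor at level 2, so Eve can force the target in 2 moves from there.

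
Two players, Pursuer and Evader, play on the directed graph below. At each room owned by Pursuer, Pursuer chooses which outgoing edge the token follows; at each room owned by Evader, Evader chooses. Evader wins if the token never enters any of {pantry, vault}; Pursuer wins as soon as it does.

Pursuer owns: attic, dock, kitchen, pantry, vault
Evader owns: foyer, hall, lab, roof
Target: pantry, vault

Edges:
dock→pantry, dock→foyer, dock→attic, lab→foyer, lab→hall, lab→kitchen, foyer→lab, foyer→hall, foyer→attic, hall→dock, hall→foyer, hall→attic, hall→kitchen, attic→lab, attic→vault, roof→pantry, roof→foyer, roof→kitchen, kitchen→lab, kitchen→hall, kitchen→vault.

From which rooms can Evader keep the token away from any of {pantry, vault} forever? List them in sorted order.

A0 = {pantry, vault}
A1: add {attic, dock, kitchen} — dock (Pursuer) has dock→pantry; attic (Pursuer) has attic→vault; kitchen (Pursuer) has kitchen→vault.
A2 = A1; e.g. lab (Evader) can still go to foyer. Fixed point.
Pursuer's attractor = {attic, dock, kitchen, pantry, vault}; Evader avoids the target exactly from the complement.

foyer, hall, lab, roof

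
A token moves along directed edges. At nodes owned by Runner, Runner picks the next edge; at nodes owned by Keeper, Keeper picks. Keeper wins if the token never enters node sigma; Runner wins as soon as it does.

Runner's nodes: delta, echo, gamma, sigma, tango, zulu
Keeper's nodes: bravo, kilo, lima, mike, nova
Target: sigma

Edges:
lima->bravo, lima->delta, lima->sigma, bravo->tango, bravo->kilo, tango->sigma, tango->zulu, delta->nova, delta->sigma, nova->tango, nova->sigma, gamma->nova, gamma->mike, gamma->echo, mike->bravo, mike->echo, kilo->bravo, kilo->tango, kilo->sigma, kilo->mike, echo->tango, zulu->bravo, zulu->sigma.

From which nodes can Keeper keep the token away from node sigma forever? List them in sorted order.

bravo, kilo, lima, mike

A0 = {sigma}
A1: add {delta, tango, zulu} — tango (Runner) has tango→sigma; delta (Runner) has delta→sigma; zulu (Runner) has zulu→sigma.
A2: add {echo, nova} — nova (Keeper): all of {tango, sigma} already in; echo (Runner) has echo→tango.
A3: add {gamma} — gamma (Runner) has gamma→nova.
A4 = A3; e.g. lima (Keeper) can still go to bravo. Fixed point.
Runner's attractor = {delta, echo, gamma, nova, sigma, tango, zulu}; Keeper avoids the target exactly from the complement.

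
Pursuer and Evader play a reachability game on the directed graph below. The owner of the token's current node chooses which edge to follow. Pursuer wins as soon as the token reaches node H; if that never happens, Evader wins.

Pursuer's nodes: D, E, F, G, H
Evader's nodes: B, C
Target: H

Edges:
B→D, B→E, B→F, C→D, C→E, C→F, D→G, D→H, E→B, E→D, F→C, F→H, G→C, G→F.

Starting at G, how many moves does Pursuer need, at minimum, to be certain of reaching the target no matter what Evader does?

A0 = {H}
A1: add {D, F} — D (Pursuer) has D→H; F (Pursuer) has F→H.
A2: add {E, G} — E (Pursuer) has E→D; G (Pursuer) has G→F.
G enters the attractor at level 2, so Pursuer can force the target in 2 moves from there.

2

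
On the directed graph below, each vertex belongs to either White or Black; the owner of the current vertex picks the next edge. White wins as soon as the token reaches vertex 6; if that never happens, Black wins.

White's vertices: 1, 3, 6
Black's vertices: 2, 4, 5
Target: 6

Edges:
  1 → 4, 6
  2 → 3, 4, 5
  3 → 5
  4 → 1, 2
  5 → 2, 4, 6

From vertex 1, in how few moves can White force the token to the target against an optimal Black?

A0 = {6}
A1: add {1} — 1 (White) has 1→6.
A2 = A1; e.g. 2 (Black) can still go to 3. Fixed point.
1 enters the attractor at level 1, so White can force the target in 1 move from there.

1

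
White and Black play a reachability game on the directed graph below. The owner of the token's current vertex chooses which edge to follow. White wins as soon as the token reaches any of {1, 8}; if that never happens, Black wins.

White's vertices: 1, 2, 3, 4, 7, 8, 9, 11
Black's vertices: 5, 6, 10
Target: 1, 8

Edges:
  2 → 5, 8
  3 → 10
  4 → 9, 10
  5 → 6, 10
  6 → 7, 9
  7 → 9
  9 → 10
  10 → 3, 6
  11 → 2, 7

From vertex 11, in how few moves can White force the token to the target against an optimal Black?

A0 = {1, 8}
A1: add {2} — 2 (White) has 2→8.
A2: add {11} — 11 (White) has 11→2.
A3 = A2; e.g. 3 (White) has no edge into A2. Fixed point.
11 enters the attractor at level 2, so White can force the target in 2 moves from there.

2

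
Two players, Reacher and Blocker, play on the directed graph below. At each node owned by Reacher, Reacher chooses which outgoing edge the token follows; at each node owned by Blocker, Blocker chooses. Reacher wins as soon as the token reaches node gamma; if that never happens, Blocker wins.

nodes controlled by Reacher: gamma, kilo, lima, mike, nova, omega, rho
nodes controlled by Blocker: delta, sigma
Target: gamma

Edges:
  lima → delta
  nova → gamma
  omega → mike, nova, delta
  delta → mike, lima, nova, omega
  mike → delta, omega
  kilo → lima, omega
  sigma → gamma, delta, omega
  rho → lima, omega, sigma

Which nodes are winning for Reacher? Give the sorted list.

A0 = {gamma}
A1: add {nova} — nova (Reacher) has nova→gamma.
A2: add {omega} — omega (Reacher) has omega→nova.
A3: add {kilo, mike, rho} — kilo (Reacher) has kilo→omega; mike (Reacher) has mike→omega; rho (Reacher) has rho→omega.
A4 = A3; e.g. lima (Reacher) has no edge into A3. Fixed point.
Reacher's winning region = {gamma, kilo, mike, nova, omega, rho}.

gamma, kilo, mike, nova, omega, rho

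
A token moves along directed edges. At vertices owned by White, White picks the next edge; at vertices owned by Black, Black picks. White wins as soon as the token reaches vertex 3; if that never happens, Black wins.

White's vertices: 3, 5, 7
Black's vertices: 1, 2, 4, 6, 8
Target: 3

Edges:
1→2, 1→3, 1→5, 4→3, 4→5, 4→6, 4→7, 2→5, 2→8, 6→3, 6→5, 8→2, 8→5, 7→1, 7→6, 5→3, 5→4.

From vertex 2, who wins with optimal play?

Black

A0 = {3}
A1: add {5} — 5 (White) has 5→3.
A2: add {6} — 6 (Black): all of {3, 5} already in.
A3: add {7} — 7 (White) has 7→6.
A4: add {4} — 4 (Black): all of {3, 5, 6, 7} already in.
A5 = A4; e.g. 1 (Black) can still go to 2. Fixed point.
2 never enters the attractor, so Black can avoid the target forever.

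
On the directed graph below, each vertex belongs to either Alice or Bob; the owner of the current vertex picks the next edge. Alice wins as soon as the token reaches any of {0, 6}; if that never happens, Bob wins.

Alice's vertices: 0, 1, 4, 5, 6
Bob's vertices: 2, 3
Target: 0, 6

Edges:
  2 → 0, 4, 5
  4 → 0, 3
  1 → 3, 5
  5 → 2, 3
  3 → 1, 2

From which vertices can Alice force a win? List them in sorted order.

A0 = {0, 6}
A1: add {4} — 4 (Alice) has 4→0.
A2 = A1; e.g. 1 (Alice) has no edge into A1. Fixed point.
Alice's winning region = {0, 4, 6}.

0, 4, 6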